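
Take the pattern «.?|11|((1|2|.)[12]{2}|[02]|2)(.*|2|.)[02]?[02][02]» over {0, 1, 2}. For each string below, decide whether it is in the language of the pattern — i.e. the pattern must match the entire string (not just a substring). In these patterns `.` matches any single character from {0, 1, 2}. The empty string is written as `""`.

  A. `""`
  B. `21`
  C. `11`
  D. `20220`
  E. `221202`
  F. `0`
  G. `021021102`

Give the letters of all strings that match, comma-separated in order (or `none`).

A. `""` → match
B. `21` → no match
C. `11` → match
D. `20220` → match
E. `221202` → match
F. `0` → match
G. `021021102` → match

A, C, D, E, F, G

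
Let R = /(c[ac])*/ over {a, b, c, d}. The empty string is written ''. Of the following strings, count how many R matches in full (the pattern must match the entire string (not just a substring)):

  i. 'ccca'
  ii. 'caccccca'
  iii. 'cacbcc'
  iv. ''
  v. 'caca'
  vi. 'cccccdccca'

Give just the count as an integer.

4

i → match
ii → match
iii → no match
iv → match
v → match
vi → no match
Total matched: 4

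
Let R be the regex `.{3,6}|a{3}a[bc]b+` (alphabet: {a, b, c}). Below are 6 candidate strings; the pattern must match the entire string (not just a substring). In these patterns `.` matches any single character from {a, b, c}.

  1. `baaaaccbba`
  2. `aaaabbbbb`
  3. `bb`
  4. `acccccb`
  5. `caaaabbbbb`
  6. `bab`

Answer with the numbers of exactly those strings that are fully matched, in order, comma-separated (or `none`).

2, 6

1. `baaaaccbba` → no match
2. `aaaabbbbb` → match
3. `bb` → no match
4. `acccccb` → no match
5. `caaaabbbbb` → no match
6. `bab` → match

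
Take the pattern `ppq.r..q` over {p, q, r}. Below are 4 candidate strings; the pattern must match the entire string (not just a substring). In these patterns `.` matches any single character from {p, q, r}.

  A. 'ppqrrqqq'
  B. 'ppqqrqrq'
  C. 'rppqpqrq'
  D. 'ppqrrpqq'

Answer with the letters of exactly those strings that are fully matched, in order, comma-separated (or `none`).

A → match
B → match
C → no match — must start with 'ppq'
D → match

A, B, D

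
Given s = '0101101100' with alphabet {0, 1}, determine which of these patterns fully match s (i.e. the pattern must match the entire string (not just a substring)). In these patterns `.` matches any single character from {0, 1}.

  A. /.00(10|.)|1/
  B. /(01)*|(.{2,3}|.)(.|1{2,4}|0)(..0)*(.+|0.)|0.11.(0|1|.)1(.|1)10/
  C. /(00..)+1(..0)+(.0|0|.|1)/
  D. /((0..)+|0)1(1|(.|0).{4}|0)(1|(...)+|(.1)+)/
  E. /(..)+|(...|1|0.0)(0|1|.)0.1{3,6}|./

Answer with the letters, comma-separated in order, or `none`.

B, D, E

A → no match
B → match
C → no match — must start with '00'
D → match
E → match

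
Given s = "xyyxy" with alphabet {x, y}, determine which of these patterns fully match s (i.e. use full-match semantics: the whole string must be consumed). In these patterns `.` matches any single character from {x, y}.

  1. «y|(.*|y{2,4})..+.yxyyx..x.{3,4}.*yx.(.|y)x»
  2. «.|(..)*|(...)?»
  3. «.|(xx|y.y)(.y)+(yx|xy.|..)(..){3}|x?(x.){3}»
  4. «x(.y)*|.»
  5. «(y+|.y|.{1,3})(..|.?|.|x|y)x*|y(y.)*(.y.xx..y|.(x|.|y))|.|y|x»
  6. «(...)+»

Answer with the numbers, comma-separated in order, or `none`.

1 → no match
2 → no match
3 → no match
4 → match
5 → match
6 → no match

4, 5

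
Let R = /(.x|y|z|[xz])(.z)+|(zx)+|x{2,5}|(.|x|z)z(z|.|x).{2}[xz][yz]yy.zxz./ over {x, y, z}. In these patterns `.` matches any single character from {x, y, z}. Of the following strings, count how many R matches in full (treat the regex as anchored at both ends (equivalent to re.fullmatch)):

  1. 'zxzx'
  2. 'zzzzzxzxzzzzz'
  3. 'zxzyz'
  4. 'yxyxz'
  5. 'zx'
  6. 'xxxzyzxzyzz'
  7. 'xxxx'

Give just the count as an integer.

5

1 → match
2 → match
3 → match
4 → no match
5 → match
6 → no match
7 → match
Total matched: 5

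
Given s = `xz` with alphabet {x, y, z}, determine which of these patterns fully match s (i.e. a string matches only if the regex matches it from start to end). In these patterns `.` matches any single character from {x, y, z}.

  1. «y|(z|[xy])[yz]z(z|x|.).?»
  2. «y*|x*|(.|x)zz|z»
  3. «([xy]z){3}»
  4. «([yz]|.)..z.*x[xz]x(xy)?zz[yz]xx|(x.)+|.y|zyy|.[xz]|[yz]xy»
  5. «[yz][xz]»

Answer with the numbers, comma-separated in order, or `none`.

1 → no match
2 → no match
3 → no match
4 → match
5 → no match

4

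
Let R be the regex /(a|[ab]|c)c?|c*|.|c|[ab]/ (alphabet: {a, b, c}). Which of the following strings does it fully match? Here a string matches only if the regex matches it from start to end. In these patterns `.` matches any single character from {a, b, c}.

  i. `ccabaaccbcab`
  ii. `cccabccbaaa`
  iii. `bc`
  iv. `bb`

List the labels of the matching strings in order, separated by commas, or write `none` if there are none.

iii

i → no match
ii → no match
iii → match
iv → no match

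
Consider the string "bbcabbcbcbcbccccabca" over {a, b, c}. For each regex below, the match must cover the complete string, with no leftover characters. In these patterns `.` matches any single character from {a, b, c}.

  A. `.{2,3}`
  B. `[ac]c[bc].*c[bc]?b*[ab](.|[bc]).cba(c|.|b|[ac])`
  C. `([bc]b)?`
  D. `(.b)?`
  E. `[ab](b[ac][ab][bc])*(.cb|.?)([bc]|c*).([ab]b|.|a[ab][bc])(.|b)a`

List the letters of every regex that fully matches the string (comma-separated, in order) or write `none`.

A → no match
B → no match
C → no match
D → no match
E → match

E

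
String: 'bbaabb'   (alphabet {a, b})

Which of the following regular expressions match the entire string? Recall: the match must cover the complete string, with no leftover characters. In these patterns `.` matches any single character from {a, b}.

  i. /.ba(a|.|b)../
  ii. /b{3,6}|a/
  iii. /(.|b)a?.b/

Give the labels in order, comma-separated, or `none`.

i

i → match
ii → no match
iii → no match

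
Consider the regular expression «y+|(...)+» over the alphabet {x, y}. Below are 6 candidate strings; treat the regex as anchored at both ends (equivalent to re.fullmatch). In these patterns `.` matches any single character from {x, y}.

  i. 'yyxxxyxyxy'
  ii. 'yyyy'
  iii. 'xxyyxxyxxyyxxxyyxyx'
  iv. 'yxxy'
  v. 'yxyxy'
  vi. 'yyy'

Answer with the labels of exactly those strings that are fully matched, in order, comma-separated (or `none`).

i → no match
ii → match
iii → no match
iv → no match
v → no match
vi → match

ii, vi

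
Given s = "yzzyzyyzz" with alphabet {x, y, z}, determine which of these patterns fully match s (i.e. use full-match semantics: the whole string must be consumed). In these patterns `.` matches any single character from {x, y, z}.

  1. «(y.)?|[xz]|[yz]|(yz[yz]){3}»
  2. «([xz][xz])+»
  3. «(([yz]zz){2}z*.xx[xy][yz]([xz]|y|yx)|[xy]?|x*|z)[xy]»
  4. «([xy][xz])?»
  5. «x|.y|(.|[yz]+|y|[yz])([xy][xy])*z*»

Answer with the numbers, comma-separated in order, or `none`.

1, 5

1 → match
2 → no match
3 → no match
4 → no match
5 → match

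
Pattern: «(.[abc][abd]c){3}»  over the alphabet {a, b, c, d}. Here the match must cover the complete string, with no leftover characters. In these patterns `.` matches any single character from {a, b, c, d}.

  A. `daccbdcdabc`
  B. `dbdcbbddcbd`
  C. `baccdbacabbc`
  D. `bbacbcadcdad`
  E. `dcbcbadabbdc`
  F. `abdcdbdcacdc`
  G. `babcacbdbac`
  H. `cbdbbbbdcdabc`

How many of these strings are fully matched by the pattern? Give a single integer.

A. `daccbdcdabc` → no match
B. `dbdcbbddcbd` → no match — must end with `c`
C. `baccdbacabbc` → no match
D. `bbacbcadcdad` → no match — must end with `c`
E. `dcbcbadabbdc` → no match
F. `abdcdbdcacdc` → match
G. `babcacbdbac` → no match
H → no match
Total matched: 1

1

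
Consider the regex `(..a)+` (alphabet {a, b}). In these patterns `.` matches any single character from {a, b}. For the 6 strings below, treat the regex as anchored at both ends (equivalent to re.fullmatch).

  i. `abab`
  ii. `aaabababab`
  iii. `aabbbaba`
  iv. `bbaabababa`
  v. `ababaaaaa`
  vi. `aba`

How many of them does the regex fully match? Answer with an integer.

i → no match — must end with `a`
ii → no match — must end with `a`
iii → no match
iv → no match
v → match
vi → match
Total matched: 2

2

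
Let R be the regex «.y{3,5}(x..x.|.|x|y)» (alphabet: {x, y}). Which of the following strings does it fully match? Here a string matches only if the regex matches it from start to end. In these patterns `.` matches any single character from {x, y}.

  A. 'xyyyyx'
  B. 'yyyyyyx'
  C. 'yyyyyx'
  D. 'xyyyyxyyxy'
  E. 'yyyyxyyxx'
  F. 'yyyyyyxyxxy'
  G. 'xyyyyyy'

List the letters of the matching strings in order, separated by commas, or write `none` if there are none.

A, B, C, D, E, F, G

A → match
B → match
C → match
D → match
E → match
F → match
G → match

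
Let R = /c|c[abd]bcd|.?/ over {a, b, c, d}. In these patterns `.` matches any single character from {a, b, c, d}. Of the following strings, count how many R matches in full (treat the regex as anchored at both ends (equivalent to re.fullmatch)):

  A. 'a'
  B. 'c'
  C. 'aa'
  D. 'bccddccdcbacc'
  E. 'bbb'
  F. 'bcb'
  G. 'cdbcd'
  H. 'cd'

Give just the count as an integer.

A. 'a' → match
B. 'c' → match
C. 'aa' → no match
D → no match
E. 'bbb' → no match
F. 'bcb' → no match
G. 'cdbcd' → match
H. 'cd' → no match
Total matched: 3

3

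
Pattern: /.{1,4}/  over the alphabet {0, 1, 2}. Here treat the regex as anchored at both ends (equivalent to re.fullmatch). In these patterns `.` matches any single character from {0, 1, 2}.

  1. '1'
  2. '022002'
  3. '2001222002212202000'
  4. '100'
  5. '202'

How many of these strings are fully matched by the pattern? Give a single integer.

3

1 → match
2 → no match
3 → no match
4 → match
5 → match
Total matched: 3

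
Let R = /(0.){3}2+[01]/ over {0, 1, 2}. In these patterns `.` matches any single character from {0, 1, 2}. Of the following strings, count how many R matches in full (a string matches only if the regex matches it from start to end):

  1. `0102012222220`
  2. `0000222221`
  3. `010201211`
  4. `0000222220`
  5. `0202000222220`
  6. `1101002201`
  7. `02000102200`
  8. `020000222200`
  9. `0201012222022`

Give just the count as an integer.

1

1 → match
2 → no match
3 → no match
4 → no match
5 → no match
6 → no match — must start with `0`
7 → no match
8 → no match
9 → no match
Total matched: 1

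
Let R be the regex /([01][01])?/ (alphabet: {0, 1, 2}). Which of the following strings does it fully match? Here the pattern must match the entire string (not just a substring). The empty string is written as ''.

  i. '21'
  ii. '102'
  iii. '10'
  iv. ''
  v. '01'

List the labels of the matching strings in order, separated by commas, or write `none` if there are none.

iii, iv, v

i → no match
ii → no match
iii → match
iv → match
v → match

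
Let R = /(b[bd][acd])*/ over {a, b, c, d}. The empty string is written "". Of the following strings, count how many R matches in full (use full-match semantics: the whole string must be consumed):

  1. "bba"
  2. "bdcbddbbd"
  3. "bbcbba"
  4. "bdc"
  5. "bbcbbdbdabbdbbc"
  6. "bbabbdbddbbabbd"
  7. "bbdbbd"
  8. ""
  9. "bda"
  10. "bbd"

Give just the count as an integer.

1 → match
2 → match
3 → match
4 → match
5 → match
6 → match
7 → match
8 → match
9 → match
10 → match
Total matched: 10

10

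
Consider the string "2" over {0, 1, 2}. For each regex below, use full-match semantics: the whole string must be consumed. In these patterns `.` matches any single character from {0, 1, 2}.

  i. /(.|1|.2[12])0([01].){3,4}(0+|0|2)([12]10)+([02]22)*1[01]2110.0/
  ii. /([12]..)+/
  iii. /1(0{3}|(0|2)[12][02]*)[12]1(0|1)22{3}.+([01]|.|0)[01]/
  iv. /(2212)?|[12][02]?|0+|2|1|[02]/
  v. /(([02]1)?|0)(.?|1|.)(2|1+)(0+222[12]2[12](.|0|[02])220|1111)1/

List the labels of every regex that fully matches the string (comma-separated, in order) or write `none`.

iv

i → no match — must end with "0"
ii → no match
iii → no match — must start with "1"
iv → match
v → no match — must end with "1"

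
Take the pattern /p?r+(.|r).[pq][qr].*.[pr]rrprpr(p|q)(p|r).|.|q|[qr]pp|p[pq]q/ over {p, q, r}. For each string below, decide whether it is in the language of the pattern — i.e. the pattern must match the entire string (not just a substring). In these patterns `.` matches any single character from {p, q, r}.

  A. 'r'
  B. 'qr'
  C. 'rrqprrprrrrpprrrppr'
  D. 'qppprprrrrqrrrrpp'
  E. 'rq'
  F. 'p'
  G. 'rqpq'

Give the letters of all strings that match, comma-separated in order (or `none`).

A, F

A → match
B → no match
C → no match
D → no match
E → no match
F → match
G → no match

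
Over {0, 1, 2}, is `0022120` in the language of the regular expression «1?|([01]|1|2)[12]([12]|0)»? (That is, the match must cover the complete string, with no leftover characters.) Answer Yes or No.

No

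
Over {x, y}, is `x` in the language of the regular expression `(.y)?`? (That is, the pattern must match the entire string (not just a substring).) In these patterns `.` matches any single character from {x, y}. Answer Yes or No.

No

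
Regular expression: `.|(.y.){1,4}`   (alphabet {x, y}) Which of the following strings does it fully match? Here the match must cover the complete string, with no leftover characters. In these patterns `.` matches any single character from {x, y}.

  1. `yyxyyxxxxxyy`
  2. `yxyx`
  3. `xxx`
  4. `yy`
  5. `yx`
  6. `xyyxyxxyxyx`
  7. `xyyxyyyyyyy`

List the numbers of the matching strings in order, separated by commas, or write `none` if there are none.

1. `yyxyyxxxxxyy` → no match
2. `yxyx` → no match
3. `xxx` → no match
4. `yy` → no match
5. `yx` → no match
6. `xyyxyxxyxyx` → no match
7. `xyyxyyyyyyy` → no match

none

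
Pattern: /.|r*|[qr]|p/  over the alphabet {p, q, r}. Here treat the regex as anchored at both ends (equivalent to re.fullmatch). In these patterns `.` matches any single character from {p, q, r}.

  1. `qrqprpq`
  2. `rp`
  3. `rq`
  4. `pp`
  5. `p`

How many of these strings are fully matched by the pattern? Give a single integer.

1. `qrqprpq` → no match
2. `rp` → no match
3. `rq` → no match
4. `pp` → no match
5. `p` → match
Total matched: 1

1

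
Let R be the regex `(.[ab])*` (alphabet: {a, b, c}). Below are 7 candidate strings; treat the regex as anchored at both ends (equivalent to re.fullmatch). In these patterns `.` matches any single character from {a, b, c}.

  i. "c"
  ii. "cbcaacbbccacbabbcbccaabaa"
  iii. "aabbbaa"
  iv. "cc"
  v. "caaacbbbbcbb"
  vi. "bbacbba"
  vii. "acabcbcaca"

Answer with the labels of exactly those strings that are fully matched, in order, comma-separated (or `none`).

i → no match
ii → no match
iii → no match
iv → no match
v → no match
vi → no match
vii → no match

none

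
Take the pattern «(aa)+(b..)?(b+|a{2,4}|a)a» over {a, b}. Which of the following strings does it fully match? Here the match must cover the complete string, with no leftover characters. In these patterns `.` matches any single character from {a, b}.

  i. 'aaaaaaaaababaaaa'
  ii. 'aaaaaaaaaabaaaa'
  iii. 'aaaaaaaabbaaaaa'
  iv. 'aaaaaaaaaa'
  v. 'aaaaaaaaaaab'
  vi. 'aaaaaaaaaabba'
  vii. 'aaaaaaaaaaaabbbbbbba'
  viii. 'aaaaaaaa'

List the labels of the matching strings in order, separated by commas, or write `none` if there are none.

i → no match
ii → match
iii → match
iv → match
v → no match — must end with 'a'
vi → match
vii → match
viii → match

ii, iii, iv, vi, vii, viii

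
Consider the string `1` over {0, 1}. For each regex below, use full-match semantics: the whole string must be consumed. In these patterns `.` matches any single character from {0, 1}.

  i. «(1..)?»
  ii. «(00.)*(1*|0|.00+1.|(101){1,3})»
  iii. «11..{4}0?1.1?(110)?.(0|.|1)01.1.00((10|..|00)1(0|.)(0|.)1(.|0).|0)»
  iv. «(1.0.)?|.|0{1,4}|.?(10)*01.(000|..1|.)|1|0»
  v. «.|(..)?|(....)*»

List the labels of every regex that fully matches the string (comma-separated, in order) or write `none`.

ii, iv, v

i → no match
ii → match
iii → no match — must start with `11`
iv → match
v → match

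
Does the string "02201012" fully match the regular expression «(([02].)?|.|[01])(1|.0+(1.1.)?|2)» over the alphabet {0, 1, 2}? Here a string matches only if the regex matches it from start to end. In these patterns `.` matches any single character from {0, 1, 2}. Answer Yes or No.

Yes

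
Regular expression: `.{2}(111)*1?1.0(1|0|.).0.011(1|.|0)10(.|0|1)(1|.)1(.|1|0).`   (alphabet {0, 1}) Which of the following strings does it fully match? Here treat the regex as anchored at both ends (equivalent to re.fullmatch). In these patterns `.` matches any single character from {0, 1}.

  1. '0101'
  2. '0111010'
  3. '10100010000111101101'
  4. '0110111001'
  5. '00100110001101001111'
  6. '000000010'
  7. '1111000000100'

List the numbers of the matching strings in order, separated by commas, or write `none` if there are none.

5

1 → no match
2 → no match
3 → no match
4 → no match
5 → match
6 → no match
7 → no match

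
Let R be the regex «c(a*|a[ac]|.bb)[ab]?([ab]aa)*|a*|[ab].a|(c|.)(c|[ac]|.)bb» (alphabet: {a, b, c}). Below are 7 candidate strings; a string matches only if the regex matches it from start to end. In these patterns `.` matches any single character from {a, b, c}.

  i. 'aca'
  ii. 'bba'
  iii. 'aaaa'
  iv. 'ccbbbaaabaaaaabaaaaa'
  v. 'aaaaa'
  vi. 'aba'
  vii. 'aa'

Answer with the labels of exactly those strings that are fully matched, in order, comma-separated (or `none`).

i → match
ii → match
iii → match
iv → match
v → match
vi → match
vii → match

i, ii, iii, iv, v, vi, vii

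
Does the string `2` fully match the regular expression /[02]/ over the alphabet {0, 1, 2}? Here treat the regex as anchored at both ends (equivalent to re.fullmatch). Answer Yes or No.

Yes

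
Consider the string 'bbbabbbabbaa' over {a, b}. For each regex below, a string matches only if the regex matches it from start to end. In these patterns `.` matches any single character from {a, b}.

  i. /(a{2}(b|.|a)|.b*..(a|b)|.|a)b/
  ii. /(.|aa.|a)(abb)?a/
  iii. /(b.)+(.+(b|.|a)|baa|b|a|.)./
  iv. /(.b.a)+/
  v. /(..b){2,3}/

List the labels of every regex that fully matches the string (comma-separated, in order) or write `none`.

iii, iv

i → no match — must end with 'b'
ii → no match
iii → match
iv → match
v → no match — must end with 'b'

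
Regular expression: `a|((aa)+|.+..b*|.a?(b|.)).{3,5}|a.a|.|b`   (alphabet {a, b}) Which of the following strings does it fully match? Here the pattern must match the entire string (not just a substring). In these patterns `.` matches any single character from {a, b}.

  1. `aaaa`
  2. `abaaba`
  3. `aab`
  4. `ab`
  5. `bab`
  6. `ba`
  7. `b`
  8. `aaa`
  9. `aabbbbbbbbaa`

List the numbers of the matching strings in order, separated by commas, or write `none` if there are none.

2, 7, 8, 9

1 → no match
2 → match
3 → no match
4 → no match
5 → no match
6 → no match
7 → match
8 → match
9 → match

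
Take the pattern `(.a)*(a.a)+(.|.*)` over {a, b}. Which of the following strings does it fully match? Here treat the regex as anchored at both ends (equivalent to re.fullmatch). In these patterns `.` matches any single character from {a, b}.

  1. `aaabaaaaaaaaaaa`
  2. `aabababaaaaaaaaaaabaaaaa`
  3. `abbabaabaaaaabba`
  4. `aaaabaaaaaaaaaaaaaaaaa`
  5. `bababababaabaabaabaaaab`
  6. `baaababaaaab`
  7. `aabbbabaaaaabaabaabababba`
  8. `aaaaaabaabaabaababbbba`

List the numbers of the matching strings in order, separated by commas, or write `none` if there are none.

1, 2, 4, 5, 6, 8

1 → match
2 → match
3 → no match
4 → match
5 → match
6. `baaababaaaab` → match
7 → no match
8 → match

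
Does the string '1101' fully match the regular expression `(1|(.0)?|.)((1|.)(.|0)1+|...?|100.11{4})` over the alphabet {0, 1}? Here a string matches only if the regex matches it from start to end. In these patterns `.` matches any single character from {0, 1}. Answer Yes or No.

Yes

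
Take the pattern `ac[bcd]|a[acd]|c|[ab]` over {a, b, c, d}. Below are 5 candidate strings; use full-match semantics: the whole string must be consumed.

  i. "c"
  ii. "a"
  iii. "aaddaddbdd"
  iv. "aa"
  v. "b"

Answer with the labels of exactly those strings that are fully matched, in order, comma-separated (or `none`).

i, ii, iv, v

i → match
ii → match
iii → no match
iv → match
v → match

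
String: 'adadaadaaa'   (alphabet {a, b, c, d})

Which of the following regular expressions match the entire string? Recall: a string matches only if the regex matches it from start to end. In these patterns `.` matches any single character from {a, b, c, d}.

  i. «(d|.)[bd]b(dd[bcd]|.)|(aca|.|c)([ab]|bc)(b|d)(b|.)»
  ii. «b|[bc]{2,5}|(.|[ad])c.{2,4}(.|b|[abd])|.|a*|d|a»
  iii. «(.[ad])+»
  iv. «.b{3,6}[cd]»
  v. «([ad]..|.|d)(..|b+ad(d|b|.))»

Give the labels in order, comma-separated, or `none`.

i → no match
ii → no match
iii → match
iv → no match
v → no match

iii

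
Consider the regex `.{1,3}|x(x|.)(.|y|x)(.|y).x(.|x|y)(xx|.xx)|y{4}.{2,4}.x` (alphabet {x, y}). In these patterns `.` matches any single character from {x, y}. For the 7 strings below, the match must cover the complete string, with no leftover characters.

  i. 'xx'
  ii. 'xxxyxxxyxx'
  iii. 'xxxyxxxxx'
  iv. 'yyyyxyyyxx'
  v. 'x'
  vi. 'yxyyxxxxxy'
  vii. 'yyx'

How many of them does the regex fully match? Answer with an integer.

i → match
ii → match
iii → match
iv → match
v → match
vi → no match
vii → match
Total matched: 6

6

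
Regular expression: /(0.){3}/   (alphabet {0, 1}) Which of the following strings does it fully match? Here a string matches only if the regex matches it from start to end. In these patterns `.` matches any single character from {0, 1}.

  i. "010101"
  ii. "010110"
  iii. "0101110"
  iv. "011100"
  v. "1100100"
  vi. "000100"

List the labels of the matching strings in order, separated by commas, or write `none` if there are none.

i, vi

i → match
ii → no match
iii → no match
iv → no match
v → no match — must start with "0"
vi → match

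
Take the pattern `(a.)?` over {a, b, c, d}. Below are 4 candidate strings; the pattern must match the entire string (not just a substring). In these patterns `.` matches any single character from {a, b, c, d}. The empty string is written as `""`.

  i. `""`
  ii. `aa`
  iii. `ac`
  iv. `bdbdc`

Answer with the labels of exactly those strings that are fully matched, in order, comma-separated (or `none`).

i, ii, iii

i → match
ii → match
iii → match
iv → no match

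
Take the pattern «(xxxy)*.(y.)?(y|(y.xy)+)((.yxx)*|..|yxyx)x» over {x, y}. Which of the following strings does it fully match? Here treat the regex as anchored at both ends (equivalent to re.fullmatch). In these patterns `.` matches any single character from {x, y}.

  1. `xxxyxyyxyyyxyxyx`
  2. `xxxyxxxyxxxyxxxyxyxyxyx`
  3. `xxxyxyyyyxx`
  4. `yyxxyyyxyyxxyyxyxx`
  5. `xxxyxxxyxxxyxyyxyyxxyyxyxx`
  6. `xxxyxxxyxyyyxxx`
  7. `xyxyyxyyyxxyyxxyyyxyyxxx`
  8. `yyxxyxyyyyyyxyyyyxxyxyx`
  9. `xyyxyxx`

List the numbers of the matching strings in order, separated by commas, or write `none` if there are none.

1 → match
2 → match
3 → match
4 → match
5 → match
6 → match
7 → no match
8 → no match
9 → match

1, 2, 3, 4, 5, 6, 9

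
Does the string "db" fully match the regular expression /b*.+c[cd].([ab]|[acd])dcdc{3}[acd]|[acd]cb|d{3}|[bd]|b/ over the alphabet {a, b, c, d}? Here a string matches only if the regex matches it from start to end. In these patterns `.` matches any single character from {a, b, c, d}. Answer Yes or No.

No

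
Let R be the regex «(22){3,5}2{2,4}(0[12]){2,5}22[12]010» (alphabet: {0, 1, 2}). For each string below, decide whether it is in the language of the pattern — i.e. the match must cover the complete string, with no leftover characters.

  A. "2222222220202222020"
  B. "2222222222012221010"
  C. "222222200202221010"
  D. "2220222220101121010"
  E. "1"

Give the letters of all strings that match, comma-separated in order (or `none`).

A → no match — must end with "010"
B → no match
C → no match
D → no match
E → no match — must start with "22"

none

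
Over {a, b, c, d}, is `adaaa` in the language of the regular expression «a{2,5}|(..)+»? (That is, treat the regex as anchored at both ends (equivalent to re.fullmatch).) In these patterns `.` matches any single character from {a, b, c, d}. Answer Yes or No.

No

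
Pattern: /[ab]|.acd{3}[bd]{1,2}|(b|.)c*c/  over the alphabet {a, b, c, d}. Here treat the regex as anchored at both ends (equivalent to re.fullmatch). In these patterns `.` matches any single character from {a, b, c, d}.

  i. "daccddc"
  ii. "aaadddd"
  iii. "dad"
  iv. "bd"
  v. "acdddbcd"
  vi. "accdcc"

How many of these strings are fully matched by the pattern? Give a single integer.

0

i → no match
ii → no match
iii → no match
iv → no match
v → no match
vi → no match
Total matched: 0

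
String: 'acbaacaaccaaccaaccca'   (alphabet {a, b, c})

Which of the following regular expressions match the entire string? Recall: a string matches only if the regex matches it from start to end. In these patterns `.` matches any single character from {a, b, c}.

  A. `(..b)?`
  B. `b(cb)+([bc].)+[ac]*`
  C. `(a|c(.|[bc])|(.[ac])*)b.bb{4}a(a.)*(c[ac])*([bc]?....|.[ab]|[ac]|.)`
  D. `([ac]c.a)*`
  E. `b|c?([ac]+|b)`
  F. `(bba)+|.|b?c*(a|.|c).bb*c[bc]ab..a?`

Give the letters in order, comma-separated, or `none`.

A → no match
B → no match — must start with 'bcb'
C → no match
D → match
E → no match
F → no match

D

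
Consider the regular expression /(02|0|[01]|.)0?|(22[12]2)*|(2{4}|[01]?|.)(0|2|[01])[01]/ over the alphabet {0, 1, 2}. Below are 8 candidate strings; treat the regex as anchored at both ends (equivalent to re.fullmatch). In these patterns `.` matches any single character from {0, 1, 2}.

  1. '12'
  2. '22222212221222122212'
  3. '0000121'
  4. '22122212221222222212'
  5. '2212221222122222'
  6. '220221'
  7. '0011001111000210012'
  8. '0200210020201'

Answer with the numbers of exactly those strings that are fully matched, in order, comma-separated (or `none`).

1 → no match
2 → match
3 → no match
4 → match
5 → match
6 → no match
7 → no match
8 → no match

2, 4, 5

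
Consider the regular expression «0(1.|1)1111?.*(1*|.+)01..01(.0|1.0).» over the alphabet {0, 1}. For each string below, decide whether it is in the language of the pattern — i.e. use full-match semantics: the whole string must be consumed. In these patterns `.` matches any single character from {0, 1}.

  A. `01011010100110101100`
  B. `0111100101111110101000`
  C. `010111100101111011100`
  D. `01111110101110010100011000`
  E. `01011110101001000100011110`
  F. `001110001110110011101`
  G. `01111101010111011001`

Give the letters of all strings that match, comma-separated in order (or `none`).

D, G

A → no match
B → no match
C → no match
D → match
E → no match
F → no match — must start with `01`
G → match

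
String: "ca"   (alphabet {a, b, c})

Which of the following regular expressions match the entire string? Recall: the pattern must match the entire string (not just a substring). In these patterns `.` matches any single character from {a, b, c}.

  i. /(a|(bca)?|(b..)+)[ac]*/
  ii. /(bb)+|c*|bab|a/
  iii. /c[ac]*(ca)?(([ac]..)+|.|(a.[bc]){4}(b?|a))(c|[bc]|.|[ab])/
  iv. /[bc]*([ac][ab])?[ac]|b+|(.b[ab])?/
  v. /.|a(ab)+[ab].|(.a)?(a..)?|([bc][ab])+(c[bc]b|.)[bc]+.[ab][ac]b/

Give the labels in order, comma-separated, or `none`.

i → match
ii → no match
iii → no match
iv → match
v → match

i, iv, v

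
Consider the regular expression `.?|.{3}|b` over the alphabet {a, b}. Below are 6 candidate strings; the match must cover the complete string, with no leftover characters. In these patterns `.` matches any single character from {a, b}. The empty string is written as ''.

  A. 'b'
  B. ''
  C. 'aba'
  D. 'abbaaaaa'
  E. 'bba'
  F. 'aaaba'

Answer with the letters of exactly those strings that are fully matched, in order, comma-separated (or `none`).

A, B, C, E

A. 'b' → match
B. '' → match
C. 'aba' → match
D. 'abbaaaaa' → no match
E. 'bba' → match
F. 'aaaba' → no match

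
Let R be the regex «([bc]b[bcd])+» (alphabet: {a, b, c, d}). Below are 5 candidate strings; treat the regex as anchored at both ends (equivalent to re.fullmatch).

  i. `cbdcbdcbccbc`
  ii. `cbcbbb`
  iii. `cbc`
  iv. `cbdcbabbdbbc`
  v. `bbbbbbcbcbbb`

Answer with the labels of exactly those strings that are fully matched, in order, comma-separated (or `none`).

i, ii, iii, v

i. `cbdcbdcbccbc` → match
ii. `cbcbbb` → match
iii. `cbc` → match
iv. `cbdcbabbdbbc` → no match
v. `bbbbbbcbcbbb` → match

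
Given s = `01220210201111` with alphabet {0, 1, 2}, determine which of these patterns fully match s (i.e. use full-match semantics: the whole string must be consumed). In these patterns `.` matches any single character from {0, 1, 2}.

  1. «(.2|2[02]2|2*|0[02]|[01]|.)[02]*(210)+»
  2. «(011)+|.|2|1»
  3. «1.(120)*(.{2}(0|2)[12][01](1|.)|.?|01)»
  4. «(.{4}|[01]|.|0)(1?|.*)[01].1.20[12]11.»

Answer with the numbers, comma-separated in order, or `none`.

4

1 → no match — must end with `210`
2 → no match
3 → no match — must start with `1`
4 → match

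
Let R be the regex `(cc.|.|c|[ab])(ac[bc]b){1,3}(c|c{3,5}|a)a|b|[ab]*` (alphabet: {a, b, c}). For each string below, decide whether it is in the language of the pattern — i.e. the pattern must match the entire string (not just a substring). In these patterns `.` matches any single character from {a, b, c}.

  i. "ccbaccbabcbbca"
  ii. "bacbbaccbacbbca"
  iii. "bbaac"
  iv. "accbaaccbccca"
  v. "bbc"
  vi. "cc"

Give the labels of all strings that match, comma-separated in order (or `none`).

ii

i → no match
ii → match
iii → no match
iv → no match
v → no match
vi → no match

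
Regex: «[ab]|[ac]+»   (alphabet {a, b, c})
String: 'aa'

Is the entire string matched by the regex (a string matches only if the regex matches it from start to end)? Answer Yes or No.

Yes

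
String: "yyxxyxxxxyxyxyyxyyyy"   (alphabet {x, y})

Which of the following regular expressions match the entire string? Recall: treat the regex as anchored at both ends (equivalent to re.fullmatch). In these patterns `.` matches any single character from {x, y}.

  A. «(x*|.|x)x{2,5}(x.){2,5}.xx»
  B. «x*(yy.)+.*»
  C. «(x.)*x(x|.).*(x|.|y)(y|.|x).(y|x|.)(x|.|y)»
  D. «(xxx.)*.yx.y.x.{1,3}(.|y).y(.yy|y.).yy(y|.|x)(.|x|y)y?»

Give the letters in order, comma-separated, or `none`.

A → no match — must end with "xx"
B → match
C → no match
D → match

B, D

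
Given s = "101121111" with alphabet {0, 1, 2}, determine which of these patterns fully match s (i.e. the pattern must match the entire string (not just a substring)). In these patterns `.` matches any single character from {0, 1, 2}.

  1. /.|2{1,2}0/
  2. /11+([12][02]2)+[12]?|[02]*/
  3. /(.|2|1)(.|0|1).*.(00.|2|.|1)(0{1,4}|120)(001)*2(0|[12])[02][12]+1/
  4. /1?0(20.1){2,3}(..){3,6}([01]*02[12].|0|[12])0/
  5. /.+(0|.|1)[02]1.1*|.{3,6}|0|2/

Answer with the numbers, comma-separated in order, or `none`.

1 → no match
2 → no match
3 → no match
4 → no match — must end with "0"
5 → match

5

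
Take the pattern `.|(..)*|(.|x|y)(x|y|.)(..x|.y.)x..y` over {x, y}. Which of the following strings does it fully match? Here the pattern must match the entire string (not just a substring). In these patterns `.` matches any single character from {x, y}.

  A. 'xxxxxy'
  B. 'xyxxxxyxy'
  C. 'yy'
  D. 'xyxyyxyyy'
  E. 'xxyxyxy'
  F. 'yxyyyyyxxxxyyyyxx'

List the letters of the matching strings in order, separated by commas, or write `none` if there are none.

A → match
B → match
C → match
D → match
E → no match
F → no match

A, B, C, D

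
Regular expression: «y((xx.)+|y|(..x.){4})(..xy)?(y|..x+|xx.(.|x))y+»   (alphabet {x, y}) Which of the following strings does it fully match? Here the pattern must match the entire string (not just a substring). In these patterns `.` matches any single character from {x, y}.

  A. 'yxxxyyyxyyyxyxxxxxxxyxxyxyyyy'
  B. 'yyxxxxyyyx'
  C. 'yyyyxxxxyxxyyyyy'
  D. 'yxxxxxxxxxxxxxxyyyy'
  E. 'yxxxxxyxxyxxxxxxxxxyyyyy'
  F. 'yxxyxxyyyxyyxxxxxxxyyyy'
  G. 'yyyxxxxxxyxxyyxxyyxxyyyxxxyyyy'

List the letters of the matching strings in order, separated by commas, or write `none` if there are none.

A, D, E, F, G

A → match
B. 'yyxxxxyyyx' → no match — must end with 'y'
C → no match
D → match
E → match
F → match
G → match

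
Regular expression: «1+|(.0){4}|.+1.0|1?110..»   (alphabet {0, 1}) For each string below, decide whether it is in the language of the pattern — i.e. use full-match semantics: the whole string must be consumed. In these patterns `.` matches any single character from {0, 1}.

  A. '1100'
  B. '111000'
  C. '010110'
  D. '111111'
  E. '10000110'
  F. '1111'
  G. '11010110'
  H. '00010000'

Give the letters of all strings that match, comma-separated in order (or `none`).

A, B, C, D, E, F, G

A → match
B → match
C → match
D → match
E → match
F → match
G → match
H → no match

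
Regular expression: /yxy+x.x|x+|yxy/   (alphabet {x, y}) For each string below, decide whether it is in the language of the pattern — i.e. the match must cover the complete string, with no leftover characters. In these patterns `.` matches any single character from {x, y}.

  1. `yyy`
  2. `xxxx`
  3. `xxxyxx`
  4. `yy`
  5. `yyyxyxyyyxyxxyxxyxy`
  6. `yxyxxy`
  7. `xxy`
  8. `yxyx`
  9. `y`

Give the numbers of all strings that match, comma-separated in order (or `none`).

1 → no match
2 → match
3 → no match
4 → no match
5 → no match
6 → no match
7 → no match
8 → no match
9 → no match

2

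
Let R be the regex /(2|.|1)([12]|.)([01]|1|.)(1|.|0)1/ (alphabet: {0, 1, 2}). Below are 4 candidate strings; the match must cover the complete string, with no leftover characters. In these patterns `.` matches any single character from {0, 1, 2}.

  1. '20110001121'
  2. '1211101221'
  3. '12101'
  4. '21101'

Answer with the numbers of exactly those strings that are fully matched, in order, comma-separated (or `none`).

3, 4

1 → no match
2 → no match
3 → match
4 → match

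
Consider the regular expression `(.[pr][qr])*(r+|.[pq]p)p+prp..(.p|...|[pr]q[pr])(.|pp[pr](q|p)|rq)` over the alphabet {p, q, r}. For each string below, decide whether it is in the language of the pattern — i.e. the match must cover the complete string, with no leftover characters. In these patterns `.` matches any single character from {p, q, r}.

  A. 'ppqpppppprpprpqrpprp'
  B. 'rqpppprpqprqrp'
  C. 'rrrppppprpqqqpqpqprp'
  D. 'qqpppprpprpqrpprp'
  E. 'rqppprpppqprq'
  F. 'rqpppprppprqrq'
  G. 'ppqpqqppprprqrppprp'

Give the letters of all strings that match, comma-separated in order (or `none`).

A → match
B → match
C → no match
D → match
E → match
F → match
G → no match

A, B, D, E, F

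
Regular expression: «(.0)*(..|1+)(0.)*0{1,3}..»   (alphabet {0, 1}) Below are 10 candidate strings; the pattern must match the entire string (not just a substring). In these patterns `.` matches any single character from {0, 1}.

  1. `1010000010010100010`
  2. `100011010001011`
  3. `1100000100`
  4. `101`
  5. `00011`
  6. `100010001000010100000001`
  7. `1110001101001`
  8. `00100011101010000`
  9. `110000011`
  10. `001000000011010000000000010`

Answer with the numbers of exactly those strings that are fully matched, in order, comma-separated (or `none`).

1 → match
2 → match
3. `1100000100` → no match
4. `101` → no match
5. `00011` → match
6 → match
7 → no match
8 → match
9. `110000011` → match
10 → match

1, 2, 5, 6, 8, 9, 10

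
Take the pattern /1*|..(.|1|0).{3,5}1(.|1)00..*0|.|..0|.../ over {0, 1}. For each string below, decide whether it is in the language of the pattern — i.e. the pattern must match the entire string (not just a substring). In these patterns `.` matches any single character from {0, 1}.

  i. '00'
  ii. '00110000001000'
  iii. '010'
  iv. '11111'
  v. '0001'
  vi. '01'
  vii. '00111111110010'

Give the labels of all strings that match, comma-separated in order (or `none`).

i → no match
ii → no match
iii → match
iv → match
v → no match
vi → no match
vii → match

iii, iv, vii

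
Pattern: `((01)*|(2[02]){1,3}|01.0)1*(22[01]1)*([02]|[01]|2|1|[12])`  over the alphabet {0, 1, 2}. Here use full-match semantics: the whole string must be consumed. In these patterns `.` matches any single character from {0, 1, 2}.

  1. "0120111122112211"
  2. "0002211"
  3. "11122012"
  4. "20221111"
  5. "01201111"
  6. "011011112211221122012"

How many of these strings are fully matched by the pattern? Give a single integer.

1 → no match
2 → no match
3 → match
4 → match
5 → match
6 → match
Total matched: 4

4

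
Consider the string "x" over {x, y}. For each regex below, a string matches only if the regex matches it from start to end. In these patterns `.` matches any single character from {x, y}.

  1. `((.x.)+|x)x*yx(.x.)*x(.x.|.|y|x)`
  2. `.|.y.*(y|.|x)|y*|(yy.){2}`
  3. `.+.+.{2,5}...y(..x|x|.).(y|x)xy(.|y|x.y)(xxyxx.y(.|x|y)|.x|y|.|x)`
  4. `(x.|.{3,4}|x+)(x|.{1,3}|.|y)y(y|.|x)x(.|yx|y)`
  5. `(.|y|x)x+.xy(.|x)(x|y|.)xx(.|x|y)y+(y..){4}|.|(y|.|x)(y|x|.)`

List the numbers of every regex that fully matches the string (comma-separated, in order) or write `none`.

2, 5

1 → no match
2 → match
3 → no match
4 → no match
5 → match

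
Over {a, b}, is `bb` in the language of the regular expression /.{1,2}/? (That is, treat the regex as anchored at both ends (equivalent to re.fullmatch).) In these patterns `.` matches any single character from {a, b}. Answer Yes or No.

Yes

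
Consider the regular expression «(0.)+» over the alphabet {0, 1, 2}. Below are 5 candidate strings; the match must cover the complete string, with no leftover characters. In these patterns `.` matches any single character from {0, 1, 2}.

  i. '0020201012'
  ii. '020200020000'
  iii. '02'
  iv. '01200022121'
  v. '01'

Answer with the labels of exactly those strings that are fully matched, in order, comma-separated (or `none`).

i. '0020201012' → no match
ii. '020200020000' → match
iii. '02' → match
iv. '01200022121' → no match
v. '01' → match

ii, iii, v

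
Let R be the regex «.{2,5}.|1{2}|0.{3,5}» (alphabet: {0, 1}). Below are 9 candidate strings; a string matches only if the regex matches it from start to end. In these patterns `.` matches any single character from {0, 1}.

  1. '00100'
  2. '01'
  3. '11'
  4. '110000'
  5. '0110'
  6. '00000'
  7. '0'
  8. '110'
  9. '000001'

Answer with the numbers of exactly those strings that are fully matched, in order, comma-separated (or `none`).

1. '00100' → match
2. '01' → no match
3. '11' → match
4. '110000' → match
5. '0110' → match
6. '00000' → match
7. '0' → no match
8. '110' → match
9. '000001' → match

1, 3, 4, 5, 6, 8, 9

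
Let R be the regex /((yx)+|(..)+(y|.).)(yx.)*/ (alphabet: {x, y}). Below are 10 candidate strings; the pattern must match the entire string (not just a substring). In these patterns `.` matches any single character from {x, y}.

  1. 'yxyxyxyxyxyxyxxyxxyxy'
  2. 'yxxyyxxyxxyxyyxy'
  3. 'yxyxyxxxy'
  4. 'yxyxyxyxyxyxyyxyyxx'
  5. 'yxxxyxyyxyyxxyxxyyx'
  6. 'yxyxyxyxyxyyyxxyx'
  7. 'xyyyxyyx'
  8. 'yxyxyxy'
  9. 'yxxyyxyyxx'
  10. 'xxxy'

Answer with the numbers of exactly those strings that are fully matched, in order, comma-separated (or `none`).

1, 2, 4, 7, 8, 9, 10

1 → match
2 → match
3 → no match
4 → match
5 → no match
6 → no match
7 → match
8 → match
9 → match
10 → match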